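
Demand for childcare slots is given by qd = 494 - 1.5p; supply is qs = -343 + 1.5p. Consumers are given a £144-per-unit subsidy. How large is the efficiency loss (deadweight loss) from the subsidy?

Pre-subsidy: 494 - 1.5p = -343 + 1.5p gives p* = 279, q* = 75.5.
With the rebate, buyers effectively pay pb = ps − 144, where ps is the price sellers receive.
Demand in terms of ps becomes qd = 494 − 1.5(ps − 144) = 710 - 1.5ps. Setting this equal to supply: 710 - 1.5ps = -343 + 1.5ps, so ps = 351.
Buyers pay pb = 351 − 144 = 207; q' = -343 + 1.5·351 = 183.5.
The subsidy expands output by 183.5 − 75.5 = 108 past the efficient level; on those units the gap between marginal cost and willingness to pay runs from 0 up to 144.
DWL = ½ × 144 × 108 = 7776.

Deadweight loss = £7776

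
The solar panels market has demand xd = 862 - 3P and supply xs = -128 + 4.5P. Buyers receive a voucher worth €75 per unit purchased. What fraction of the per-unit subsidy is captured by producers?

Pre-subsidy: 862 - 3P = -128 + 4.5P gives P* = 132, x* = 466.
With the rebate, buyers effectively pay Pb = Ps − 75, where Ps is the price sellers receive.
Demand in terms of Ps becomes xd = 862 − 3(Ps − 75) = 1087 - 3Ps. Setting this equal to supply: 1087 - 3Ps = -128 + 4.5Ps, so Ps = 162.
Buyers pay Pb = 162 − 75 = 87; x' = -128 + 4.5·162 = 601.
Buyers' price falls by P* − Pb = 132 − 87 = 45; sellers' price rises by Ps − P* = 162 − 132 = 30.
So producers capture 30/75 = 0.4 of each unit of subsidy.

Producer share = 0.4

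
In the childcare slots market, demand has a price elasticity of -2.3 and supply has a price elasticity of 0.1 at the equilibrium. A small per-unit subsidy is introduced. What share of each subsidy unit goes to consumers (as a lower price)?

For a small subsidy around the equilibrium, the benefit split depends on the relative slopes, which at a point are proportional to the elasticities.
Buyer share = εs/(εs + |εd|) = 0.1/(0.1 + 2.3) = 1/24; seller share = |εd|/(εs + |εd|) = 23/24.

Consumer share = 1/24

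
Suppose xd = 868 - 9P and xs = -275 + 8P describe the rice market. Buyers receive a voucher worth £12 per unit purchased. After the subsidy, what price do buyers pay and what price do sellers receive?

Buyers pay 1047/17; sellers receive 1251/17

Pre-subsidy: 868 - 9P = -275 + 8P gives P* = 1143/17, x* = 4469/17.
With the rebate, buyers effectively pay Pb = Ps − 12, where Ps is the price sellers receive.
Demand in terms of Ps becomes xd = 868 − 9(Ps − 12) = 976 - 9Ps. Setting this equal to supply: 976 - 9Ps = -275 + 8Ps, so Ps = 1251/17.
Buyers pay Pb = 1251/17 − 12 = 1047/17; x' = -275 + 8·(1251/17) = 5333/17.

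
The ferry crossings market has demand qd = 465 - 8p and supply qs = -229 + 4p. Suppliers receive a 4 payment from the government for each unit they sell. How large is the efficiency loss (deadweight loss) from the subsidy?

Pre-subsidy: 465 - 8p = -229 + 4p gives p* = 347/6, q* = 7/3.
With the subsidy, sellers receive ps = pb + 4 for each unit, where pb is the price buyers pay.
Supply in terms of pb becomes qs = -229 + 4(pb + 4) = -213 + 4pb. Setting this equal to demand: 465 - 8pb = -213 + 4pb, so pb = 56.5.
Sellers receive ps = 56.5 + 4 = 60.5; q' = 465 − 8·56.5 = 13.
The subsidy expands output by 13 − 7/3 = 32/3 past the efficient level; on those units the gap between marginal cost and willingness to pay runs from 0 up to 4.
DWL = ½ × 4 × 32/3 = 64/3.

Deadweight loss = 64/3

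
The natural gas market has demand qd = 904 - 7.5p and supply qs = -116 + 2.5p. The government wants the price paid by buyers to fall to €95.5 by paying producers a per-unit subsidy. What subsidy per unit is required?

Required subsidy s = €26 per unit

At a buyer price of 95.5, quantity demanded is 904 − 7.5·95.5 = 187.75.
Sellers supply 187.75 only when they receive ps with -116 + 2.5·ps = 187.75, i.e. ps = 121.5.
s = ps − pb = 121.5 − 95.5 = 26.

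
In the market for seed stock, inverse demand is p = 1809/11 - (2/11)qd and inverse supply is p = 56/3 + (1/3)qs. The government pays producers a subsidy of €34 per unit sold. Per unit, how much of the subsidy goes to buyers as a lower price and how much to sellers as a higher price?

Buyers gain €12 per unit; sellers gain €22 per unit

Pre-subsidy: 1809/11 - (2/11)q = 56/3 + (1/3)q gives q* = 283 and p* = 113.
With the subsidy, sellers receive ps = pb + 34 for each unit, where pb is the price buyers pay.
On the curves, pb = 1809/11 - (2/11)q and ps = 56/3 + (1/3)q; the wedge ps − pb = 34 gives 56/3 + (1/3)q − (1809/11 - (2/11)q) = 34, so q' = 349.
Then pb = 1809/11 − (2/11)·349 = 101 and ps = 56/3 + (1/3)·349 = 135.
Buyers' price falls by p* − pb = 113 − 101 = 12; sellers' price rises by ps − p* = 135 − 113 = 22.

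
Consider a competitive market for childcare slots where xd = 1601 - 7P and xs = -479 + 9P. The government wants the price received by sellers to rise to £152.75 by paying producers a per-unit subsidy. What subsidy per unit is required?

Required subsidy s = £52 per unit

At a seller price of 152.75, quantity supplied is -479 + 9·152.75 = 895.75.
Buyers absorb 895.75 only when they pay Pb with 1601 − 7·Pb = 895.75, i.e. Pb = 100.75.
s = Ps − Pb = 152.75 − 100.75 = 52.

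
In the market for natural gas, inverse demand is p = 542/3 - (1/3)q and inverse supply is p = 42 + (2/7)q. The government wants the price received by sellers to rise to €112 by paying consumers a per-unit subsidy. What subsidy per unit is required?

At a seller price of 112, quantity supplied is -147 + 3.5·112 = 245.
Buyers absorb 245 only when they pay pb = 542/3 − (1/3)·245 = 99.
s = ps − pb = 112 − 99 = 13.

Required subsidy s = €13 per unit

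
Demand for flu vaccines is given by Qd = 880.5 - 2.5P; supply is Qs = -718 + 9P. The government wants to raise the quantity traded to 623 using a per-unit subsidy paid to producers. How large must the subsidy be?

At Q = 623, invert demand for the buyer price: Pb = (880.5 − 623)/2.5 = 103; invert supply for the seller price: Ps = (623 − (-718))/9 = 149.
The subsidy must fill the gap: s = Ps − Pb = 149 − 103 = 46.

Required subsidy s = 46 per unit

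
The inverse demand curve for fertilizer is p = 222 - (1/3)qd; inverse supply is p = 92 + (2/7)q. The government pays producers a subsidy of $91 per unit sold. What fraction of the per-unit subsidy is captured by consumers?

Consumer share = 7/13

Pre-subsidy: 222 - (1/3)q = 92 + (2/7)q gives q* = 210 and p* = 152.
With the subsidy, sellers receive ps = pb + 91 for each unit, where pb is the price buyers pay.
On the curves, pb = 222 - (1/3)q and ps = 92 + (2/7)q; the wedge ps − pb = 91 gives 92 + (2/7)q − (222 - (1/3)q) = 91, so q' = 357.
Then pb = 222 − (1/3)·357 = 103 and ps = 92 + (2/7)·357 = 194.
Buyers' price falls by p* − pb = 152 − 103 = 49; sellers' price rises by ps − p* = 194 − 152 = 42.
So consumers capture 49/91 = 7/13 of each unit of subsidy.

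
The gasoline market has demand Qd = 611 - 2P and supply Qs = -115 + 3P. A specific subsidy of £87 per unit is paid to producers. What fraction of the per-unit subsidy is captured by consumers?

Pre-subsidy: 611 - 2P = -115 + 3P gives P* = 145.2, Q* = 320.6.
With the subsidy, sellers receive Ps = Pb + 87 for each unit, where Pb is the price buyers pay.
Supply in terms of Pb becomes Qs = -115 + 3(Pb + 87) = 146 + 3Pb. Setting this equal to demand: 611 - 2Pb = 146 + 3Pb, so Pb = 93.
Sellers receive Ps = 93 + 87 = 180; Q' = 611 − 2·93 = 425.
Buyers' price falls by P* − Pb = 145.2 − 93 = 52.2; sellers' price rises by Ps − P* = 180 − 145.2 = 34.8.
So consumers capture 52.2/87 = 0.6 of each unit of subsidy.

Consumer share = 0.6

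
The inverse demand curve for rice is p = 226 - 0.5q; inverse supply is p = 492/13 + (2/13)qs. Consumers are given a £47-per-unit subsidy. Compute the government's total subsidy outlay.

Government cost = 287358/17

Pre-subsidy: 226 - 0.5q = 492/13 + (2/13)q gives q* = 4892/17 and p* = 1396/17.
With the rebate, buyers effectively pay pb = ps − 47, where ps is the price sellers receive.
On the curves, pb = 226 - 0.5q and ps = 492/13 + (2/13)q; the wedge ps − pb = 47 gives 492/13 + (2/13)q − (226 - 0.5q) = 47, so q' = 6114/17.
Then pb = 226 − 0.5·(6114/17) = 785/17 and ps = 492/13 + (2/13)·(6114/17) = 1584/17.
Government outlay = subsidy × quantity = 47 × 6114/17 = 287358/17.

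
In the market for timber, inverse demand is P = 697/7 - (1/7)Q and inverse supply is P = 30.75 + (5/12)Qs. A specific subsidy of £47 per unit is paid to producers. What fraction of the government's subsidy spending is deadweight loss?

Pre-subsidy: 697/7 - (1/7)Q = 30.75 + (5/12)Q gives Q* = 123 and P* = 82.
With the subsidy, sellers receive Ps = Pb + 47 for each unit, where Pb is the price buyers pay.
On the curves, Pb = 697/7 - (1/7)Q and Ps = 30.75 + (5/12)Q; the wedge Ps − Pb = 47 gives 30.75 + (5/12)Q − (697/7 - (1/7)Q) = 47, so Q' = 207.
Then Pb = 697/7 − (1/7)·207 = 70 and Ps = 30.75 + (5/12)·207 = 117.
ΔCS = ½(123 + 207)(82 − 70) = 1980; ΔPS = ½(123 + 207)(117 − 82) = 5775.
Government spending = 47 × 207 = 9729.
DWL = ½ × 47 × (207 − 123) = 1974; fraction = 1974 / 9729 = 14/69.

DWL / government spending = 14/69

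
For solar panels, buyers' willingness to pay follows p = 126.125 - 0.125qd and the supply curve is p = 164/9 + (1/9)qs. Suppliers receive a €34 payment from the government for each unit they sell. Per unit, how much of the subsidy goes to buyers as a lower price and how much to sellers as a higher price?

Buyers gain €18 per unit; sellers gain €16 per unit

Pre-subsidy: 126.125 - 0.125q = 164/9 + (1/9)q gives q* = 457 and p* = 69.
With the subsidy, sellers receive ps = pb + 34 for each unit, where pb is the price buyers pay.
On the curves, pb = 126.125 - 0.125q and ps = 164/9 + (1/9)q; the wedge ps − pb = 34 gives 164/9 + (1/9)q − (126.125 - 0.125q) = 34, so q' = 601.
Then pb = 126.125 − 0.125·601 = 51 and ps = 164/9 + (1/9)·601 = 85.
Buyers' price falls by p* − pb = 69 − 51 = 18; sellers' price rises by ps − p* = 85 − 69 = 16.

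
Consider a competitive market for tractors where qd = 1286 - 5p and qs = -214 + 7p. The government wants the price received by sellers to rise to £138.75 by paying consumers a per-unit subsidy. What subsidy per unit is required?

At a seller price of 138.75, quantity supplied is -214 + 7·138.75 = 757.25.
Buyers absorb 757.25 only when they pay pb with 1286 − 5·pb = 757.25, i.e. pb = 105.75.
s = ps − pb = 138.75 − 105.75 = 33.

Required subsidy s = £33 per unit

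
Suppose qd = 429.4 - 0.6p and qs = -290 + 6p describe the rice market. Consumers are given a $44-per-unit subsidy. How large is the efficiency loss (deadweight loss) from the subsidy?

Pre-subsidy: 429.4 - 0.6p = -290 + 6p gives p* = 109, q* = 364.
With the rebate, buyers effectively pay pb = ps − 44, where ps is the price sellers receive.
Demand in terms of ps becomes qd = 429.4 − 0.6(ps − 44) = 455.8 - 0.6ps. Setting this equal to supply: 455.8 - 0.6ps = -290 + 6ps, so ps = 113.
Buyers pay pb = 113 − 44 = 69; q' = -290 + 6·113 = 388.
The subsidy expands output by 388 − 364 = 24 past the efficient level; on those units the gap between marginal cost and willingness to pay runs from 0 up to 44.
DWL = ½ × 44 × 24 = 528.

Deadweight loss = $528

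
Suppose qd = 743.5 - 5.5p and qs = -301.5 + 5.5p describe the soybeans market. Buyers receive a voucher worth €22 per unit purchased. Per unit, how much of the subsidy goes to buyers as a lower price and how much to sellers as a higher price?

Pre-subsidy: 743.5 - 5.5p = -301.5 + 5.5p gives p* = 95, q* = 221.
With the rebate, buyers effectively pay pb = ps − 22, where ps is the price sellers receive.
Demand in terms of ps becomes qd = 743.5 − 5.5(ps − 22) = 864.5 - 5.5ps. Setting this equal to supply: 864.5 - 5.5ps = -301.5 + 5.5ps, so ps = 106.
Buyers pay pb = 106 − 22 = 84; q' = -301.5 + 5.5·106 = 281.5.
Buyers' price falls by p* − pb = 95 − 84 = 11; sellers' price rises by ps − p* = 106 − 95 = 11.

Buyers gain €11 per unit; sellers gain €11 per unit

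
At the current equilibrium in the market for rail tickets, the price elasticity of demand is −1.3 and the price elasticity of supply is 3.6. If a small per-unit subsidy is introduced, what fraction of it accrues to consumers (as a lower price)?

For a small subsidy around the equilibrium, the benefit split depends on the relative slopes, which at a point are proportional to the elasticities.
Buyer share = εs/(εs + |εd|) = 3.6/(3.6 + 1.3) = 36/49; seller share = |εd|/(εs + |εd|) = 13/49.

Consumer share = 36/49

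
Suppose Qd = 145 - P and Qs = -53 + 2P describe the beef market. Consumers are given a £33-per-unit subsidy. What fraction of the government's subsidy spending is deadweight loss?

DWL / government spending = 11/101

Pre-subsidy: 145 - P = -53 + 2P gives P* = 66, Q* = 79.
With the rebate, buyers effectively pay Pb = Ps − 33, where Ps is the price sellers receive.
Demand in terms of Ps becomes Qd = 145 − 1(Ps − 33) = 178 - Ps. Setting this equal to supply: 178 - Ps = -53 + 2Ps, so Ps = 77.
Buyers pay Pb = 77 − 33 = 44; Q' = -53 + 2·77 = 101.
ΔCS = ½(79 + 101)(66 − 44) = 1980; ΔPS = ½(79 + 101)(77 − 66) = 990.
Government spending = 33 × 101 = 3333.
DWL = ½ × 33 × (101 − 79) = 363; fraction = 363 / 3333 = 11/101.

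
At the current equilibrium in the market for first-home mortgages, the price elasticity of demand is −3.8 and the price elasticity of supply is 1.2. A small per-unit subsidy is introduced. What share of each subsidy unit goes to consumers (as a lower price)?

Consumer share = 0.24

For a small subsidy around the equilibrium, the benefit split depends on the relative slopes, which at a point are proportional to the elasticities.
Buyer share = εs/(εs + |εd|) = 1.2/(1.2 + 3.8) = 0.24; seller share = |εd|/(εs + |εd|) = 0.76.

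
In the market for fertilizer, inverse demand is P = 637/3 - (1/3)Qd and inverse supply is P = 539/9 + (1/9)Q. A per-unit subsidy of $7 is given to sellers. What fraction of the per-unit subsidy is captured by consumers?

Pre-subsidy: 637/3 - (1/3)Q = 539/9 + (1/9)Q gives Q* = 343 and P* = 98.
With the subsidy, sellers receive Ps = Pb + 7 for each unit, where Pb is the price buyers pay.
On the curves, Pb = 637/3 - (1/3)Q and Ps = 539/9 + (1/9)Q; the wedge Ps − Pb = 7 gives 539/9 + (1/9)Q − (637/3 - (1/3)Q) = 7, so Q' = 358.75.
Then Pb = 637/3 − (1/3)·358.75 = 92.75 and Ps = 539/9 + (1/9)·358.75 = 99.75.
Buyers' price falls by P* − Pb = 98 − 92.75 = 5.25; sellers' price rises by Ps − P* = 99.75 − 98 = 1.75.
So consumers capture 5.25/7 = 0.75 of each unit of subsidy.

Consumer share = 0.75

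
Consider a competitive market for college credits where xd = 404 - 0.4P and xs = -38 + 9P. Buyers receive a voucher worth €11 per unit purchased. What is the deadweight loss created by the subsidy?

Deadweight loss = 1089/47

Pre-subsidy: 404 - 0.4P = -38 + 9P gives P* = 2210/47, x* = 18104/47.
With the rebate, buyers effectively pay Pb = Ps − 11, where Ps is the price sellers receive.
Demand in terms of Ps becomes xd = 404 − 0.4(Ps − 11) = 408.4 - 0.4Ps. Setting this equal to supply: 408.4 - 0.4Ps = -38 + 9Ps, so Ps = 2232/47.
Buyers pay Pb = 2232/47 − 11 = 1715/47; x' = -38 + 9·(2232/47) = 18302/47.
The subsidy expands output by 18302/47 − 18104/47 = 198/47 past the efficient level; on those units the gap between marginal cost and willingness to pay runs from 0 up to 11.
DWL = ½ × 11 × 198/47 = 1089/47.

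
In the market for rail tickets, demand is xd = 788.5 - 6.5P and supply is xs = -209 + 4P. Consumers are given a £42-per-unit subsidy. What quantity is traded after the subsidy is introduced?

x' = 275

Pre-subsidy: 788.5 - 6.5P = -209 + 4P gives P* = 95, x* = 171.
With the rebate, buyers effectively pay Pb = Ps − 42, where Ps is the price sellers receive.
Demand in terms of Ps becomes xd = 788.5 − 6.5(Ps − 42) = 1061.5 - 6.5Ps. Setting this equal to supply: 1061.5 - 6.5Ps = -209 + 4Ps, so Ps = 121.
Buyers pay Pb = 121 − 42 = 79; x' = -209 + 4·121 = 275.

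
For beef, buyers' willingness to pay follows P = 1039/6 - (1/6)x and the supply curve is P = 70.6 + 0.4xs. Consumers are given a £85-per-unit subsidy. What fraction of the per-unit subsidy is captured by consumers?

Consumer share = 5/17

Pre-subsidy: 1039/6 - (1/6)x = 70.6 + 0.4x gives x* = 181 and P* = 143.
With the rebate, buyers effectively pay Pb = Ps − 85, where Ps is the price sellers receive.
On the curves, Pb = 1039/6 - (1/6)x and Ps = 70.6 + 0.4x; the wedge Ps − Pb = 85 gives 70.6 + 0.4x − (1039/6 - (1/6)x) = 85, so x' = 331.
Then Pb = 1039/6 − (1/6)·331 = 118 and Ps = 70.6 + 0.4·331 = 203.
Buyers' price falls by P* − Pb = 143 − 118 = 25; sellers' price rises by Ps − P* = 203 − 143 = 60.
So consumers capture 25/85 = 5/17 of each unit of subsidy.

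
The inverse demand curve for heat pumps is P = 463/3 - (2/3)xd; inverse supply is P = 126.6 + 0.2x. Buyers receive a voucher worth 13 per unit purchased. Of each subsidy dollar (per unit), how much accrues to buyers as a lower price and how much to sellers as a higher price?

Pre-subsidy: 463/3 - (2/3)x = 126.6 + 0.2x gives x* = 32 and P* = 133.
With the rebate, buyers effectively pay Pb = Ps − 13, where Ps is the price sellers receive.
On the curves, Pb = 463/3 - (2/3)x and Ps = 126.6 + 0.2x; the wedge Ps − Pb = 13 gives 126.6 + 0.2x − (463/3 - (2/3)x) = 13, so x' = 47.
Then Pb = 463/3 − (2/3)·47 = 123 and Ps = 126.6 + 0.2·47 = 136.
Buyers' price falls by P* − Pb = 133 − 123 = 10; sellers' price rises by Ps − P* = 136 − 133 = 3.

Buyers gain 10 per unit; sellers gain 3 per unit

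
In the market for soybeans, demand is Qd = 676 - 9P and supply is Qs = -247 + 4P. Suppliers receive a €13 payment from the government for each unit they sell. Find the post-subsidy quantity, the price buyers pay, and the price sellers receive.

Q' = 73; buyers pay €67; sellers receive €80

Pre-subsidy: 676 - 9P = -247 + 4P gives P* = 71, Q* = 37.
With the subsidy, sellers receive Ps = Pb + 13 for each unit, where Pb is the price buyers pay.
Supply in terms of Pb becomes Qs = -247 + 4(Pb + 13) = -195 + 4Pb. Setting this equal to demand: 676 - 9Pb = -195 + 4Pb, so Pb = 67.
Sellers receive Ps = 67 + 13 = 80; Q' = 676 − 9·67 = 73.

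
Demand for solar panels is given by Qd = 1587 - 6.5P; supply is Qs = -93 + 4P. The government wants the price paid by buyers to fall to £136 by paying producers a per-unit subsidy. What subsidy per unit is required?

Required subsidy s = £63 per unit

At a buyer price of 136, quantity demanded is 1587 − 6.5·136 = 703.
Sellers supply 703 only when they receive Ps with -93 + 4·Ps = 703, i.e. Ps = 199.
s = Ps − Pb = 199 − 136 = 63.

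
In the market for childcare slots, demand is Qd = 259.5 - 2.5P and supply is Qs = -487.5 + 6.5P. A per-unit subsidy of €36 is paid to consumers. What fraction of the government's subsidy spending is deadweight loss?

DWL / government spending = 5/18

Pre-subsidy: 259.5 - 2.5P = -487.5 + 6.5P gives P* = 83, Q* = 52.
With the rebate, buyers effectively pay Pb = Ps − 36, where Ps is the price sellers receive.
Demand in terms of Ps becomes Qd = 259.5 − 2.5(Ps − 36) = 349.5 - 2.5Ps. Setting this equal to supply: 349.5 - 2.5Ps = -487.5 + 6.5Ps, so Ps = 93.
Buyers pay Pb = 93 − 36 = 57; Q' = -487.5 + 6.5·93 = 117.
ΔCS = ½(52 + 117)(83 − 57) = 2197; ΔPS = ½(52 + 117)(93 − 83) = 845.
Government spending = 36 × 117 = 4212.
DWL = ½ × 36 × (117 − 52) = 1170; fraction = 1170 / 4212 = 5/18.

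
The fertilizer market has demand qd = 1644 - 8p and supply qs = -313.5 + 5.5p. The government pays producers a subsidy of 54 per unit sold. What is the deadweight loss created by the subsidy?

Pre-subsidy: 1644 - 8p = -313.5 + 5.5p gives p* = 145, q* = 484.
With the subsidy, sellers receive ps = pb + 54 for each unit, where pb is the price buyers pay.
Supply in terms of pb becomes qs = -313.5 + 5.5(pb + 54) = -16.5 + 5.5pb. Setting this equal to demand: 1644 - 8pb = -16.5 + 5.5pb, so pb = 123.
Sellers receive ps = 123 + 54 = 177; q' = 1644 − 8·123 = 660.
The subsidy expands output by 660 − 484 = 176 past the efficient level; on those units the gap between marginal cost and willingness to pay runs from 0 up to 54.
DWL = ½ × 54 × 176 = 4752.

Deadweight loss = 4752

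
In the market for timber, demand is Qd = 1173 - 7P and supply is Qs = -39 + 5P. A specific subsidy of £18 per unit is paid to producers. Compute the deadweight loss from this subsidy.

Deadweight loss = £472.5

Pre-subsidy: 1173 - 7P = -39 + 5P gives P* = 101, Q* = 466.
With the subsidy, sellers receive Ps = Pb + 18 for each unit, where Pb is the price buyers pay.
Supply in terms of Pb becomes Qs = -39 + 5(Pb + 18) = 51 + 5Pb. Setting this equal to demand: 1173 - 7Pb = 51 + 5Pb, so Pb = 93.5.
Sellers receive Ps = 93.5 + 18 = 111.5; Q' = 1173 − 7·93.5 = 518.5.
The subsidy expands output by 518.5 − 466 = 52.5 past the efficient level; on those units the gap between marginal cost and willingness to pay runs from 0 up to 18.
DWL = ½ × 18 × 52.5 = 472.5.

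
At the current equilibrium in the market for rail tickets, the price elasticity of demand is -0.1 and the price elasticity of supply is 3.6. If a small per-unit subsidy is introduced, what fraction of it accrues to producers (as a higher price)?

Producer share = 1/37

For a small subsidy around the equilibrium, the benefit split depends on the relative slopes, which at a point are proportional to the elasticities.
Buyer share = εs/(εs + |εd|) = 3.6/(3.6 + 0.1) = 36/37; seller share = |εd|/(εs + |εd|) = 1/37.
So producers capture 1/37 of the subsidy.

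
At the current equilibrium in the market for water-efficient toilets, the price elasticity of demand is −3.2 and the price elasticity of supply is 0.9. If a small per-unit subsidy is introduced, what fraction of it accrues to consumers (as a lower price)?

Consumer share = 9/41

For a small subsidy around the equilibrium, the benefit split depends on the relative slopes, which at a point are proportional to the elasticities.
Buyer share = εs/(εs + |εd|) = 0.9/(0.9 + 3.2) = 9/41; seller share = |εd|/(εs + |εd|) = 32/41.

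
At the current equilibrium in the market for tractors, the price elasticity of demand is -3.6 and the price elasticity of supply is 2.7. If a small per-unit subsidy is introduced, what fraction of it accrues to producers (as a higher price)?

Producer share = 4/7

For a small subsidy around the equilibrium, the benefit split depends on the relative slopes, which at a point are proportional to the elasticities.
Buyer share = εs/(εs + |εd|) = 2.7/(2.7 + 3.6) = 3/7; seller share = |εd|/(εs + |εd|) = 4/7.
So producers capture 4/7 of the subsidy.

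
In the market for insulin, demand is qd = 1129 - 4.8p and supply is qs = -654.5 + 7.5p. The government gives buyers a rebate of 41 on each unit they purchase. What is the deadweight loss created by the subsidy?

Deadweight loss = 2460

Pre-subsidy: 1129 - 4.8p = -654.5 + 7.5p gives p* = 145, q* = 433.
With the rebate, buyers effectively pay pb = ps − 41, where ps is the price sellers receive.
Demand in terms of ps becomes qd = 1129 − 4.8(ps − 41) = 1325.8 - 4.8ps. Setting this equal to supply: 1325.8 - 4.8ps = -654.5 + 7.5ps, so ps = 161.
Buyers pay pb = 161 − 41 = 120; q' = -654.5 + 7.5·161 = 553.
The subsidy expands output by 553 − 433 = 120 past the efficient level; on those units the gap between marginal cost and willingness to pay runs from 0 up to 41.
DWL = ½ × 41 × 120 = 2460.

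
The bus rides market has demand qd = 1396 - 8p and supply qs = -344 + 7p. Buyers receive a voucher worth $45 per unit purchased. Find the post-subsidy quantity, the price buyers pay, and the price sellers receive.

Pre-subsidy: 1396 - 8p = -344 + 7p gives p* = 116, q* = 468.
With the rebate, buyers effectively pay pb = ps − 45, where ps is the price sellers receive.
Demand in terms of ps becomes qd = 1396 − 8(ps − 45) = 1756 - 8ps. Setting this equal to supply: 1756 - 8ps = -344 + 7ps, so ps = 140.
Buyers pay pb = 140 − 45 = 95; q' = -344 + 7·140 = 636.

q' = 636; buyers pay $95; sellers receive $140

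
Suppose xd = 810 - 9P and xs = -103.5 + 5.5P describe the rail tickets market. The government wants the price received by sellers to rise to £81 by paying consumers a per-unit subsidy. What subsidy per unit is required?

Required subsidy s = £29 per unit

At a seller price of 81, quantity supplied is -103.5 + 5.5·81 = 342.
Buyers absorb 342 only when they pay Pb with 810 − 9·Pb = 342, i.e. Pb = 52.
s = Ps − Pb = 81 − 52 = 29.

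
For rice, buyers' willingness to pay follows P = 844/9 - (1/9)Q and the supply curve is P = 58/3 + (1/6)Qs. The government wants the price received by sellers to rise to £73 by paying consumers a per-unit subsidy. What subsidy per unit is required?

At a seller price of 73, quantity supplied is -116 + 6·73 = 322.
Buyers absorb 322 only when they pay Pb = 844/9 − (1/9)·322 = 58.
s = Ps − Pb = 73 − 58 = 15.

Required subsidy s = £15 per unit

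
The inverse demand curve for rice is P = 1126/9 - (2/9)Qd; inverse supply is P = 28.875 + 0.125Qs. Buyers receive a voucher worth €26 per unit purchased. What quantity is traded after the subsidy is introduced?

Pre-subsidy: 1126/9 - (2/9)Q = 28.875 + 0.125Q gives Q* = 277.16 and P* = 63.52.
With the rebate, buyers effectively pay Pb = Ps − 26, where Ps is the price sellers receive.
On the curves, Pb = 1126/9 - (2/9)Q and Ps = 28.875 + 0.125Q; the wedge Ps − Pb = 26 gives 28.875 + 0.125Q − (1126/9 - (2/9)Q) = 26, so Q' = 352.04.
Then Pb = 1126/9 − (2/9)·352.04 = 46.88 and Ps = 28.875 + 0.125·352.04 = 72.88.

Q' = 352.04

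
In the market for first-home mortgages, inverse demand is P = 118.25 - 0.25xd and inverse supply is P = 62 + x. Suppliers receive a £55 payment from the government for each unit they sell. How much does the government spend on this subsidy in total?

Government cost = £4895

Pre-subsidy: 118.25 - 0.25x = 62 + x gives x* = 45 and P* = 107.
With the subsidy, sellers receive Ps = Pb + 55 for each unit, where Pb is the price buyers pay.
On the curves, Pb = 118.25 - 0.25x and Ps = 62 + x; the wedge Ps − Pb = 55 gives 62 + x − (118.25 - 0.25x) = 55, so x' = 89.
Then Pb = 118.25 − 0.25·89 = 96 and Ps = 62 + 1·89 = 151.
Government outlay = subsidy × quantity = 55 × 89 = 4895.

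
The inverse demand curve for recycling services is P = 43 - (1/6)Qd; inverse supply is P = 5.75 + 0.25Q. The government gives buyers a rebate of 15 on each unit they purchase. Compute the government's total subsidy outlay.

Pre-subsidy: 43 - (1/6)Q = 5.75 + 0.25Q gives Q* = 89.4 and P* = 28.1.
With the rebate, buyers effectively pay Pb = Ps − 15, where Ps is the price sellers receive.
On the curves, Pb = 43 - (1/6)Q and Ps = 5.75 + 0.25Q; the wedge Ps − Pb = 15 gives 5.75 + 0.25Q − (43 - (1/6)Q) = 15, so Q' = 125.4.
Then Pb = 43 − (1/6)·125.4 = 22.1 and Ps = 5.75 + 0.25·125.4 = 37.1.
Government outlay = subsidy × quantity = 15 × 125.4 = 1881.

Government cost = 1881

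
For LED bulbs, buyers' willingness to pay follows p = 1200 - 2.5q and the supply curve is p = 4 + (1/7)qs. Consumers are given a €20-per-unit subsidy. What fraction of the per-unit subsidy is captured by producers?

Producer share = 2/37

Pre-subsidy: 1200 - 2.5q = 4 + (1/7)q gives q* = 16744/37 and p* = 2540/37.
With the rebate, buyers effectively pay pb = ps − 20, where ps is the price sellers receive.
On the curves, pb = 1200 - 2.5q and ps = 4 + (1/7)q; the wedge ps − pb = 20 gives 4 + (1/7)q − (1200 - 2.5q) = 20, so q' = 17024/37.
Then pb = 1200 − 2.5·(17024/37) = 1840/37 and ps = 4 + (1/7)·(17024/37) = 2580/37.
Buyers' price falls by p* − pb = 2540/37 − 1840/37 = 700/37; sellers' price rises by ps − p* = 2580/37 − 2540/37 = 40/37.
So producers capture (40/37)/20 = 2/37 of each unit of subsidy.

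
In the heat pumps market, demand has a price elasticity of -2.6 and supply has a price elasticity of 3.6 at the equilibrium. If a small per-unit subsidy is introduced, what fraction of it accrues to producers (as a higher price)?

For a small subsidy around the equilibrium, the benefit split depends on the relative slopes, which at a point are proportional to the elasticities.
Buyer share = εs/(εs + |εd|) = 3.6/(3.6 + 2.6) = 18/31; seller share = |εd|/(εs + |εd|) = 13/31.
So producers capture 13/31 of the subsidy.

Producer share = 13/31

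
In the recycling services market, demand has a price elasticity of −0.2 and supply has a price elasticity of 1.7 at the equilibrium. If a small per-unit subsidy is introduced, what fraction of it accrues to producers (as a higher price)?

For a small subsidy around the equilibrium, the benefit split depends on the relative slopes, which at a point are proportional to the elasticities.
Buyer share = εs/(εs + |εd|) = 1.7/(1.7 + 0.2) = 17/19; seller share = |εd|/(εs + |εd|) = 2/19.
So producers capture 2/19 of the subsidy.

Producer share = 2/19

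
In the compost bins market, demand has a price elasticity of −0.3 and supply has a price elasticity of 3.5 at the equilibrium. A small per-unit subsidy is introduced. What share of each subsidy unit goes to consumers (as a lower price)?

For a small subsidy around the equilibrium, the benefit split depends on the relative slopes, which at a point are proportional to the elasticities.
Buyer share = εs/(εs + |εd|) = 3.5/(3.5 + 0.3) = 35/38; seller share = |εd|/(εs + |εd|) = 3/38.

Consumer share = 35/38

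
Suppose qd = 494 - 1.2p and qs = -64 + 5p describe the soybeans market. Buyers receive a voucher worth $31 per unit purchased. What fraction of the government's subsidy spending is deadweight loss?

DWL / government spending = 15/416

Pre-subsidy: 494 - 1.2p = -64 + 5p gives p* = 90, q* = 386.
With the rebate, buyers effectively pay pb = ps − 31, where ps is the price sellers receive.
Demand in terms of ps becomes qd = 494 − 1.2(ps − 31) = 531.2 - 1.2ps. Setting this equal to supply: 531.2 - 1.2ps = -64 + 5ps, so ps = 96.
Buyers pay pb = 96 − 31 = 65; q' = -64 + 5·96 = 416.
ΔCS = ½(386 + 416)(90 − 65) = 10025; ΔPS = ½(386 + 416)(96 − 90) = 2406.
Government spending = 31 × 416 = 12896.
DWL = ½ × 31 × (416 − 386) = 465; fraction = 465 / 12896 = 15/416.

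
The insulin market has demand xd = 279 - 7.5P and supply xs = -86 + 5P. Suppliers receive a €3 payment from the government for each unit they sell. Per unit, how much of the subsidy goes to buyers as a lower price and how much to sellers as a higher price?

Pre-subsidy: 279 - 7.5P = -86 + 5P gives P* = 29.2, x* = 60.
With the subsidy, sellers receive Ps = Pb + 3 for each unit, where Pb is the price buyers pay.
Supply in terms of Pb becomes xs = -86 + 5(Pb + 3) = -71 + 5Pb. Setting this equal to demand: 279 - 7.5Pb = -71 + 5Pb, so Pb = 28.
Sellers receive Ps = 28 + 3 = 31; x' = 279 − 7.5·28 = 69.
Buyers' price falls by P* − Pb = 29.2 − 28 = 1.2; sellers' price rises by Ps − P* = 31 − 29.2 = 1.8.

Buyers gain €1.2 per unit; sellers gain €1.8 per unit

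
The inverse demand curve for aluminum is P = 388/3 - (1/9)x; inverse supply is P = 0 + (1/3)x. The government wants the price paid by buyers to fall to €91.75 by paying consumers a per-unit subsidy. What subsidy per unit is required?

At a buyer price of 91.75, quantity demanded is 1164 − 9·91.75 = 338.25.
Sellers supply 338.25 only when they receive Ps = 0 + (1/3)·338.25 = 112.75.
s = Ps − Pb = 112.75 − 91.75 = 21.

Required subsidy s = €21 per unit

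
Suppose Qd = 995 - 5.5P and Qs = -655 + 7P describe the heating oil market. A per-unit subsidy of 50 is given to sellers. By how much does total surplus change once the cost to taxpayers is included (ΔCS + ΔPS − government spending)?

Net change in total surplus = -3850

Pre-subsidy: 995 - 5.5P = -655 + 7P gives P* = 132, Q* = 269.
With the subsidy, sellers receive Ps = Pb + 50 for each unit, where Pb is the price buyers pay.
Supply in terms of Pb becomes Qs = -655 + 7(Pb + 50) = -305 + 7Pb. Setting this equal to demand: 995 - 5.5Pb = -305 + 7Pb, so Pb = 104.
Sellers receive Ps = 104 + 50 = 154; Q' = 995 − 5.5·104 = 423.
ΔCS = ½(269 + 423)(132 − 104) = 9688; ΔPS = ½(269 + 423)(154 − 132) = 7612.
Government spending = 50 × 423 = 21150.
Net change = 9688 + 7612 − 21150 = -3850. The loss equals the DWL triangle ½·50·154.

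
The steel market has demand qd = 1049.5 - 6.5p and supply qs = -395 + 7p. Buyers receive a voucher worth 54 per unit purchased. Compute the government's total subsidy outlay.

Government cost = 28944

Pre-subsidy: 1049.5 - 6.5p = -395 + 7p gives p* = 107, q* = 354.
With the rebate, buyers effectively pay pb = ps − 54, where ps is the price sellers receive.
Demand in terms of ps becomes qd = 1049.5 − 6.5(ps − 54) = 1400.5 - 6.5ps. Setting this equal to supply: 1400.5 - 6.5ps = -395 + 7ps, so ps = 133.
Buyers pay pb = 133 − 54 = 79; q' = -395 + 7·133 = 536.
Government outlay = subsidy × quantity = 54 × 536 = 28944.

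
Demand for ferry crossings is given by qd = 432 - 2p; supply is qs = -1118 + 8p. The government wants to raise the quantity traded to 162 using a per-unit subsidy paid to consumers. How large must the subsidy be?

Required subsidy s = 25 per unit

At q = 162, invert demand for the buyer price: pb = (432 − 162)/2 = 135; invert supply for the seller price: ps = (162 − (-1118))/8 = 160.
The subsidy must fill the gap: s = ps − pb = 160 − 135 = 25.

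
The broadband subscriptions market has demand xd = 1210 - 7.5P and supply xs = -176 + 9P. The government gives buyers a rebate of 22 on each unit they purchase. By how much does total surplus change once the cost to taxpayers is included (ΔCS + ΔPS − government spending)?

Pre-subsidy: 1210 - 7.5P = -176 + 9P gives P* = 84, x* = 580.
With the rebate, buyers effectively pay Pb = Ps − 22, where Ps is the price sellers receive.
Demand in terms of Ps becomes xd = 1210 − 7.5(Ps − 22) = 1375 - 7.5Ps. Setting this equal to supply: 1375 - 7.5Ps = -176 + 9Ps, so Ps = 94.
Buyers pay Pb = 94 − 22 = 72; x' = -176 + 9·94 = 670.
ΔCS = ½(580 + 670)(84 − 72) = 7500; ΔPS = ½(580 + 670)(94 − 84) = 6250.
Government spending = 22 × 670 = 14740.
Net change = 7500 + 6250 − 14740 = -990. The loss equals the DWL triangle ½·22·90.

Net change in total surplus = -990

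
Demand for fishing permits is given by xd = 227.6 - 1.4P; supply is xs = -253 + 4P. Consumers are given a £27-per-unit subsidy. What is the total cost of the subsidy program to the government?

Pre-subsidy: 227.6 - 1.4P = -253 + 4P gives P* = 89, x* = 103.
With the rebate, buyers effectively pay Pb = Ps − 27, where Ps is the price sellers receive.
Demand in terms of Ps becomes xd = 227.6 − 1.4(Ps − 27) = 265.4 - 1.4Ps. Setting this equal to supply: 265.4 - 1.4Ps = -253 + 4Ps, so Ps = 96.
Buyers pay Pb = 96 − 27 = 69; x' = -253 + 4·96 = 131.
Government outlay = subsidy × quantity = 27 × 131 = 3537.

Government cost = £3537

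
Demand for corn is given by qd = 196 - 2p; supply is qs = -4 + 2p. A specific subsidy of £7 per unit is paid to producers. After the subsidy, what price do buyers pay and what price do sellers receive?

Pre-subsidy: 196 - 2p = -4 + 2p gives p* = 50, q* = 96.
With the subsidy, sellers receive ps = pb + 7 for each unit, where pb is the price buyers pay.
Supply in terms of pb becomes qs = -4 + 2(pb + 7) = 10 + 2pb. Setting this equal to demand: 196 - 2pb = 10 + 2pb, so pb = 46.5.
Sellers receive ps = 46.5 + 7 = 53.5; q' = 196 − 2·46.5 = 103.

Buyers pay £46.5; sellers receive £53.5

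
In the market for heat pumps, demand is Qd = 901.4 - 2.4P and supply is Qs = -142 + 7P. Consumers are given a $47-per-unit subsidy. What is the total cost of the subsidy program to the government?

Government cost = $33793

Pre-subsidy: 901.4 - 2.4P = -142 + 7P gives P* = 111, Q* = 635.
With the rebate, buyers effectively pay Pb = Ps − 47, where Ps is the price sellers receive.
Demand in terms of Ps becomes Qd = 901.4 − 2.4(Ps − 47) = 1014.2 - 2.4Ps. Setting this equal to supply: 1014.2 - 2.4Ps = -142 + 7Ps, so Ps = 123.
Buyers pay Pb = 123 − 47 = 76; Q' = -142 + 7·123 = 719.
Government outlay = subsidy × quantity = 47 × 719 = 33793.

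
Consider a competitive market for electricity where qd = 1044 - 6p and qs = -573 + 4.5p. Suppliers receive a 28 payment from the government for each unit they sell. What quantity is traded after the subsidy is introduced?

Pre-subsidy: 1044 - 6p = -573 + 4.5p gives p* = 154, q* = 120.
With the subsidy, sellers receive ps = pb + 28 for each unit, where pb is the price buyers pay.
Supply in terms of pb becomes qs = -573 + 4.5(pb + 28) = -447 + 4.5pb. Setting this equal to demand: 1044 - 6pb = -447 + 4.5pb, so pb = 142.
Sellers receive ps = 142 + 28 = 170; q' = 1044 − 6·142 = 192.

q' = 192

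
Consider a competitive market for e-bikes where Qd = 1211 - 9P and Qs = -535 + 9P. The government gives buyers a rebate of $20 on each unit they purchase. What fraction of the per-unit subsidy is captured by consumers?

Pre-subsidy: 1211 - 9P = -535 + 9P gives P* = 97, Q* = 338.
With the rebate, buyers effectively pay Pb = Ps − 20, where Ps is the price sellers receive.
Demand in terms of Ps becomes Qd = 1211 − 9(Ps − 20) = 1391 - 9Ps. Setting this equal to supply: 1391 - 9Ps = -535 + 9Ps, so Ps = 107.
Buyers pay Pb = 107 − 20 = 87; Q' = -535 + 9·107 = 428.
Buyers' price falls by P* − Pb = 97 − 87 = 10; sellers' price rises by Ps − P* = 107 − 97 = 10.
So consumers capture 10/20 = 0.5 of each unit of subsidy.

Consumer share = 0.5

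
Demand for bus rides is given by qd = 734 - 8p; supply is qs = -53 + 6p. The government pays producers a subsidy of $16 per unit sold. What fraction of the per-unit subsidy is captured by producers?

Producer share = 4/7

Pre-subsidy: 734 - 8p = -53 + 6p gives p* = 787/14, q* = 1990/7.
With the subsidy, sellers receive ps = pb + 16 for each unit, where pb is the price buyers pay.
Supply in terms of pb becomes qs = -53 + 6(pb + 16) = 43 + 6pb. Setting this equal to demand: 734 - 8pb = 43 + 6pb, so pb = 691/14.
Sellers receive ps = 691/14 + 16 = 915/14; q' = 734 − 8·(691/14) = 2374/7.
Buyers' price falls by p* − pb = 787/14 − 691/14 = 48/7; sellers' price rises by ps − p* = 915/14 − 787/14 = 64/7.
So producers capture (64/7)/16 = 4/7 of each unit of subsidy.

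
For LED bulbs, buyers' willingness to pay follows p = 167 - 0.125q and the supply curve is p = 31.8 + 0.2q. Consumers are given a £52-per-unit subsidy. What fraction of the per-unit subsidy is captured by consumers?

Consumer share = 5/13

Pre-subsidy: 167 - 0.125q = 31.8 + 0.2q gives q* = 416 and p* = 115.
With the rebate, buyers effectively pay pb = ps − 52, where ps is the price sellers receive.
On the curves, pb = 167 - 0.125q and ps = 31.8 + 0.2q; the wedge ps − pb = 52 gives 31.8 + 0.2q − (167 - 0.125q) = 52, so q' = 576.
Then pb = 167 − 0.125·576 = 95 and ps = 31.8 + 0.2·576 = 147.
Buyers' price falls by p* − pb = 115 − 95 = 20; sellers' price rises by ps − p* = 147 − 115 = 32.
So consumers capture 20/52 = 5/13 of each unit of subsidy.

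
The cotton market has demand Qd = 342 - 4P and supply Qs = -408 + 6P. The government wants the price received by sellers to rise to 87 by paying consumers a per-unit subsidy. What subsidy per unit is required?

At a seller price of 87, quantity supplied is -408 + 6·87 = 114.
Buyers absorb 114 only when they pay Pb with 342 − 4·Pb = 114, i.e. Pb = 57.
s = Ps − Pb = 87 − 57 = 30.

Required subsidy s = 30 per unit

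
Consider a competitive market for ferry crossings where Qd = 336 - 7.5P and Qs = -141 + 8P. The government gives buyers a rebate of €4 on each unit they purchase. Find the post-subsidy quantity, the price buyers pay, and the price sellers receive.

Pre-subsidy: 336 - 7.5P = -141 + 8P gives P* = 954/31, Q* = 3261/31.
With the rebate, buyers effectively pay Pb = Ps − 4, where Ps is the price sellers receive.
Demand in terms of Ps becomes Qd = 336 − 7.5(Ps − 4) = 366 - 7.5Ps. Setting this equal to supply: 366 - 7.5Ps = -141 + 8Ps, so Ps = 1014/31.
Buyers pay Pb = 1014/31 − 4 = 890/31; Q' = -141 + 8·(1014/31) = 3741/31.

Q' = 3741/31; buyers pay 890/31; sellers receive 1014/31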